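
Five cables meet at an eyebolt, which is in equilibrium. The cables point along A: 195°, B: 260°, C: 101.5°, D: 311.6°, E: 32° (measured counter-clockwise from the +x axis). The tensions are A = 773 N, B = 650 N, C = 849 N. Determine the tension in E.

Resolve: ΣF_x = 773 cos 195° + 650 cos 260° + 849 cos 101.5° + T_D cos 311.6° + T_E cos 32° = 0.
        ΣF_y = 773 sin 195° + 650 sin 260° + 849 sin 101.5° + T_D sin 311.6° + T_E sin 32° = 0.
The known terms sum to (-1029, -8.236) N, so 0.6639 T_D + 0.8480 T_E = 1029 and -0.7478 T_D + 0.5299 T_E = 8.236.
Solving simultaneously: T_D = 545.8 N, T_E = 785.8 N.

T_E ≈ 786 N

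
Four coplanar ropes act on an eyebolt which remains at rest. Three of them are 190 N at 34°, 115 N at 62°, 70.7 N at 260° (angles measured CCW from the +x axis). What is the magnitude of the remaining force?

Sum the known components: ΣF_x = 199.2 N, ΣF_y = 138.2 N.
For equilibrium the remaining force must supply (−ΣF_x, −ΣF_y) = (-199.2, -138.2) N.
Magnitude = √((-199.2)² + (-138.2)²) = 242.4 N; direction = atan2(-138.2, -199.2) = 214.7°.

F ≈ 242 N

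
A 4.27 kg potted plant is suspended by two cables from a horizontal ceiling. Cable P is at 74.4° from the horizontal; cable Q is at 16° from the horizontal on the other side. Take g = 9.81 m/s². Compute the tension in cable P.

Weight W = 4.27 × 9.81 = 41.89 N acts straight down.
Horizontal: T_P cos 74.4° = T_Q cos 16°  →  T_Q = 0.2798 T_P.
Vertical: T_P sin 74.4° + T_Q sin 16° = 41.89.
Substituting the horizontal relation into the vertical equation gives 1.04 T_P = 41.89, so T_P = 40.27 N.

T_P ≈ 40.3 N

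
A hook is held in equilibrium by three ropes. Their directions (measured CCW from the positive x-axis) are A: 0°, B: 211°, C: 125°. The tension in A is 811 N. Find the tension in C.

T_C ≈ 419 N

Resolve: ΣF_x = 811 cos 0° + T_B cos 211° + T_C cos 125° = 0.
        ΣF_y = 811 sin 0° + T_B sin 211° + T_C sin 125° = 0.
The known terms sum to (811, 0) N, so -0.8572 T_B − 0.5736 T_C = -811 and -0.5150 T_B + 0.8192 T_C = 0.
Solving simultaneously: T_B = 666 N, T_C = 418.7 N.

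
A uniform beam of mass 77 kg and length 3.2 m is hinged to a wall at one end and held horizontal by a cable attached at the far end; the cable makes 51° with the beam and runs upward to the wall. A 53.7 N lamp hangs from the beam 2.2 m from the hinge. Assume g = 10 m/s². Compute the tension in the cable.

T ≈ 543 N

Take torques about the hinge: T sin 51° · 3.2 = 77×10×1.6 + 53.7×2.2 = 1350.1 N·m.
So T = 1350.1 / (0.7771 × 3.2) = 542.91 N.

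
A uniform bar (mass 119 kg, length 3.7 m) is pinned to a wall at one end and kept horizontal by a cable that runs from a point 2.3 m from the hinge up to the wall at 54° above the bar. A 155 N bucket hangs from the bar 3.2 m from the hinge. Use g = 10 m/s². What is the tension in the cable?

T ≈ 1450 N

Take torques about the hinge: T sin 54° · 2.3 = 119×10×1.85 + 155×3.2 = 2697.5 N·m.
So T = 2697.5 / (0.8090 × 2.3) = 1449.7 N.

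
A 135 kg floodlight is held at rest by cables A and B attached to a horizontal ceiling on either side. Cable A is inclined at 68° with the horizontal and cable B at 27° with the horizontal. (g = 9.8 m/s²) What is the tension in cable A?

T_A ≈ 1180 N

Weight W = 135 × 9.8 = 1323 N acts straight down.
Horizontal: T_A cos 68° = T_B cos 27°  →  T_B = 0.4204 T_A.
Vertical: T_A sin 68° + T_B sin 27° = 1323.
Substituting the horizontal relation into the vertical equation gives 1.118 T_A = 1323, so T_A = 1183 N.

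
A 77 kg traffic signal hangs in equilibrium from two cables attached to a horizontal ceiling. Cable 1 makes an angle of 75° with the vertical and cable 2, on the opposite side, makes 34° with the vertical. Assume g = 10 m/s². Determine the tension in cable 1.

T_1 ≈ 455 N

Angles from the horizontal: cable 1 is 90° − 75° = 15°, cable 2 is 90° − 34° = 56°.
Weight W = 77 × 10 = 770 N acts straight down.
Horizontal: T_1 cos 15° = T_2 cos 56°  →  T_2 = 1.727 T_1.
Vertical: T_1 sin 15° + T_2 sin 56° = 770.
Substituting the horizontal relation into the vertical equation gives 1.691 T_1 = 770, so T_1 = 455.4 N.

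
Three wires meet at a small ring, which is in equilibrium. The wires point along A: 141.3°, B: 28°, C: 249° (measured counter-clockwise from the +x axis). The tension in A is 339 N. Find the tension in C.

T_C ≈ 475 N

Resolve: ΣF_x = 339 cos 141.3° + T_B cos 28° + T_C cos 249° = 0.
        ΣF_y = 339 sin 141.3° + T_B sin 28° + T_C sin 249° = 0.
The known terms sum to (-264.6, 212) N, so 0.8829 T_B − 0.3584 T_C = 264.6 and 0.4695 T_B − 0.9336 T_C = -212.
Solving simultaneously: T_B = 492.3 N, T_C = 474.6 N.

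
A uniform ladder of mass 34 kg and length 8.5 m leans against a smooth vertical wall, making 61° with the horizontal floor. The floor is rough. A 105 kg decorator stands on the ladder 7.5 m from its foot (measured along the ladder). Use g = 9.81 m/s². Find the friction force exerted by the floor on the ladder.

f ≈ 596 N

Torques about the foot: N_wall · 8.5 sin 61° = 34×9.81×4.25 cos 61° + 105×9.81×7.5 cos 61° → N_wall = 596.24 N.
ΣF_x = 0: f_floor = N_wall = 596.24 N.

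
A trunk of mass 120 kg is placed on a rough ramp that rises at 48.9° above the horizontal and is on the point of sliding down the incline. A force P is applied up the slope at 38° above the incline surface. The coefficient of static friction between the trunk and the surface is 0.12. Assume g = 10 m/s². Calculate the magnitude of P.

On the verge of sliding down the incline, friction equals μN and acts up the slope.
Perpendicular: N + P sin 38° = W cos 48.9° = 788.9 N.
Along incline: P cos 38° + μN = W sin 48.9° with W sin 48.9° = 904.3 N.
Solving the pair for P and N: P = 1134 N, N = 90.87 N (and f = μN = 10.9 N).

P ≈ 1130 N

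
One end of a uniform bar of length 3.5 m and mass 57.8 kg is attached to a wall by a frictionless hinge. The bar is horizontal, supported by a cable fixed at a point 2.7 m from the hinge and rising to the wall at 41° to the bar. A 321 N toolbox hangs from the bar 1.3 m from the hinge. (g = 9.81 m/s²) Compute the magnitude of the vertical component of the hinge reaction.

Take torques about the hinge: T sin 41° · 2.7 = 57.8×9.81×1.75 + 321×1.3 = 1409.6 N·m.
So T = 1409.6 / (0.6561 × 2.7) = 795.76 N.
ΣF_y = 0: H_y = (57.8×9.81 + 321) − T sin 41° = 888.02 − 522.07 = 365.95 N.

|H_y| ≈ 366 N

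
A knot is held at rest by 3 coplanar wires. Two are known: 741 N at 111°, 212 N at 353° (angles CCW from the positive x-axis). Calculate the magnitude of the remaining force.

Sum the known components: ΣF_x = -55.13 N, ΣF_y = 665.9 N.
For equilibrium the remaining force must supply (−ΣF_x, −ΣF_y) = (55.13, -665.9) N.
Magnitude = √((55.13)² + (-665.9)²) = 668.2 N; direction = atan2(-665.9, 55.13) = 274.7°.

F ≈ 668 N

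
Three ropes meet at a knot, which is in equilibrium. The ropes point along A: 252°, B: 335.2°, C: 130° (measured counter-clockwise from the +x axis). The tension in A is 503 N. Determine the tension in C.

T_C ≈ 1170 N

Resolve: ΣF_x = 503 cos 252° + T_B cos 335.2° + T_C cos 130° = 0.
        ΣF_y = 503 sin 252° + T_B sin 335.2° + T_C sin 130° = 0.
The known terms sum to (-155.4, -478.4) N, so 0.9078 T_B − 0.6428 T_C = 155.4 and -0.4195 T_B + 0.7660 T_C = 478.4.
Solving simultaneously: T_B = 1002 N, T_C = 1173 N.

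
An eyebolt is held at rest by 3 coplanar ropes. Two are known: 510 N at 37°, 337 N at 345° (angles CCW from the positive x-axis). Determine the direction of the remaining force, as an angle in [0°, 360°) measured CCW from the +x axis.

Sum the known components: ΣF_x = 732.8 N, ΣF_y = 219.7 N.
For equilibrium the remaining force must supply (−ΣF_x, −ΣF_y) = (-732.8, -219.7) N.
Magnitude = √((-732.8)² + (-219.7)²) = 765 N; direction = atan2(-219.7, -732.8) = 196.7°.

θ ≈ 197°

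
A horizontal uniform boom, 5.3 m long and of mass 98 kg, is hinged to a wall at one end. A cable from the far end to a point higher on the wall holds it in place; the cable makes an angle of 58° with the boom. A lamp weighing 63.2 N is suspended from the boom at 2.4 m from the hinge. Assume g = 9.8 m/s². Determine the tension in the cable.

Take torques about the hinge: T sin 58° · 5.3 = 98×9.8×2.65 + 63.2×2.4 = 2696.7 N·m.
So T = 2696.7 / (0.8480 × 5.3) = 599.99 N.

T ≈ 600 N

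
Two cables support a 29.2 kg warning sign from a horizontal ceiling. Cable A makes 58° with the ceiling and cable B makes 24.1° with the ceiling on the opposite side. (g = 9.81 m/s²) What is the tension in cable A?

T_A ≈ 264 N

Weight W = 29.2 × 9.81 = 286.5 N acts straight down.
Horizontal: T_A cos 58° = T_B cos 24.1°  →  T_B = 0.5805 T_A.
Vertical: T_A sin 58° + T_B sin 24.1° = 286.5.
Substituting the horizontal relation into the vertical equation gives 1.085 T_A = 286.5, so T_A = 264 N.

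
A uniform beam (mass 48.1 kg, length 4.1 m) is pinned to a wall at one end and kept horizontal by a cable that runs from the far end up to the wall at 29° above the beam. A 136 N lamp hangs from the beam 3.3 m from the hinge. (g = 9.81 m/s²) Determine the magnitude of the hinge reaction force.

Take torques about the hinge: T sin 29° · 4.1 = 48.1×9.81×2.05 + 136×3.3 = 1416.1 N·m.
So T = 1416.1 / (0.4848 × 4.1) = 712.43 N.
ΣF_x = 0: H_x = T cos 29° = 623.11 N.
ΣF_y = 0: H_y = (48.1×9.81 + 136) − T sin 29° = 607.86 − 345.39 = 262.47 N.
|H| = √(H_x² + H_y²) = √((623.11)² + (262.47)²) = 676.13 N.

|H| ≈ 676 N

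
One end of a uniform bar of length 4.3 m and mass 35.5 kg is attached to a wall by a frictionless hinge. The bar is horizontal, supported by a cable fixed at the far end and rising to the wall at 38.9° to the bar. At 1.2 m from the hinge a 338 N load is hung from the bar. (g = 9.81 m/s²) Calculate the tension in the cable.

Take torques about the hinge: T sin 38.9° · 4.3 = 35.5×9.81×2.15 + 338×1.2 = 1154.3 N·m.
So T = 1154.3 / (0.6280 × 4.3) = 427.5 N.

T ≈ 427 N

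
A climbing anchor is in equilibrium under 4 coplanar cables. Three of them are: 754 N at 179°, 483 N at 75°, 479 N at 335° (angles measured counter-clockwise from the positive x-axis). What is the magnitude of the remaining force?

Sum the known components: ΣF_x = -194.8 N, ΣF_y = 277.3 N.
For equilibrium the remaining force must supply (−ΣF_x, −ΣF_y) = (194.8, -277.3) N.
Magnitude = √((194.8)² + (-277.3)²) = 338.8 N; direction = atan2(-277.3, 194.8) = 305.1°.

F ≈ 339 N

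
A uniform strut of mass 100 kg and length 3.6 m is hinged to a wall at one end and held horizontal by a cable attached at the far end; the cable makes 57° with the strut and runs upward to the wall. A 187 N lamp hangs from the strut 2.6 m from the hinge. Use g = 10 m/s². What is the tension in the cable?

Take torques about the hinge: T sin 57° · 3.6 = 100×10×1.8 + 187×2.6 = 2286.2 N·m.
So T = 2286.2 / (0.8387 × 3.6) = 757.22 N.

T ≈ 757 N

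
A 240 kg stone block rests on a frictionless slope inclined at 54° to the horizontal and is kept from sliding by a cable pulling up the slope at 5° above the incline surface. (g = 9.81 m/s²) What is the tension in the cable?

T ≈ 1910 N

Take axes along and perpendicular to the incline. Weight components: W sin 54° = 1905 N down-slope, W cos 54° = 1384 N into the surface.
Along incline: T cos 5° = W sin 54° → T = 1912 N.
Perpendicular: N = W cos 54° − T sin 5° = 1217 N.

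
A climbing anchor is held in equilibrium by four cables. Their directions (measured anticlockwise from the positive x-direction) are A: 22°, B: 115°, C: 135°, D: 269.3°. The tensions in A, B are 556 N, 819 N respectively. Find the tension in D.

Resolve: ΣF_x = 556 cos 22° + 819 cos 115° + T_C cos 135° + T_D cos 269.3° = 0.
        ΣF_y = 556 sin 22° + 819 sin 115° + T_C sin 135° + T_D sin 269.3° = 0.
The known terms sum to (169.4, 950.5) N, so -0.7071 T_C − 0.0122 T_D = -169.4 and 0.7071 T_C − 0.9999 T_D = -950.5.
Solving simultaneously: T_C = 220.4 N, T_D = 1107 N.

T_D ≈ 1110 N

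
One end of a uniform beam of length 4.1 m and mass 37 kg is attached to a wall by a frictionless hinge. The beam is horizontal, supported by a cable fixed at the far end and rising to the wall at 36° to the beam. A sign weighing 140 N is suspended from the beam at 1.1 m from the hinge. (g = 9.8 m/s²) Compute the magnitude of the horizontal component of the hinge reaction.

H_x ≈ 301 N

Take torques about the hinge: T sin 36° · 4.1 = 37×9.8×2.05 + 140×1.1 = 897.33 N·m.
So T = 897.33 / (0.5878 × 4.1) = 372.35 N.
ΣF_x = 0: H_x = T cos 36° = 301.24 N.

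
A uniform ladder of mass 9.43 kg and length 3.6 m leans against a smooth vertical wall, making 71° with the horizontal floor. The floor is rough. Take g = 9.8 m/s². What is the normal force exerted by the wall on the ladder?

Torques about the foot: N_wall · 3.6 sin 71° = 9.43×9.8×1.8 cos 71° → N_wall = 15.91 N.

N_wall ≈ 15.9 N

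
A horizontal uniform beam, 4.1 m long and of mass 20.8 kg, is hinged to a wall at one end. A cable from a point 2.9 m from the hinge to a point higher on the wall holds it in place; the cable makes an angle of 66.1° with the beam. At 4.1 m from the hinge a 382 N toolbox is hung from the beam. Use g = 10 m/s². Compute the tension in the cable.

T ≈ 752 N

Take torques about the hinge: T sin 66.1° · 2.9 = 20.8×10×2.05 + 382×4.1 = 1992.6 N·m.
So T = 1992.6 / (0.9143 × 2.9) = 751.55 N.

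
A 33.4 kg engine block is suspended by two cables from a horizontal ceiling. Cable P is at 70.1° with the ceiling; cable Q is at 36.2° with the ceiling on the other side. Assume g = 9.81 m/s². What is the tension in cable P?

Weight W = 33.4 × 9.81 = 327.7 N acts straight down.
Horizontal: T_P cos 70.1° = T_Q cos 36.2°  →  T_Q = 0.4218 T_P.
Vertical: T_P sin 70.1° + T_Q sin 36.2° = 327.7.
Substituting the horizontal relation into the vertical equation gives 1.189 T_P = 327.7, so T_P = 275.5 N.

T_P ≈ 275 N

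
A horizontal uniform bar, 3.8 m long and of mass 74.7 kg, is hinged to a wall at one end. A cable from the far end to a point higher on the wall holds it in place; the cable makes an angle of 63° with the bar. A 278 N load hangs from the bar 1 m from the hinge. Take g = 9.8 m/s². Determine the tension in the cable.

Take torques about the hinge: T sin 63° · 3.8 = 74.7×9.8×1.9 + 278×1 = 1668.9 N·m.
So T = 1668.9 / (0.8910 × 3.8) = 492.91 N.

T ≈ 493 N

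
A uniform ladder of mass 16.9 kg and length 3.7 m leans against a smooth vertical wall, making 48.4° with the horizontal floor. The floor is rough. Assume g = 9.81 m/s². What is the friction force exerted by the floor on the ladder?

Torques about the foot: N_wall · 3.7 sin 48.4° = 16.9×9.81×1.85 cos 48.4° → N_wall = 73.597 N.
ΣF_x = 0: f_floor = N_wall = 73.597 N.

f ≈ 73.6 N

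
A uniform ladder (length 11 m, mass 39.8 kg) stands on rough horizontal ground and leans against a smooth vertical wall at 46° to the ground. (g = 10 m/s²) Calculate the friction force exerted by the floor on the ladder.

Torques about the foot: N_wall · 11 sin 46° = 39.8×10×5.5 cos 46° → N_wall = 192.17 N.
ΣF_x = 0: f_floor = N_wall = 192.17 N.

f ≈ 192 N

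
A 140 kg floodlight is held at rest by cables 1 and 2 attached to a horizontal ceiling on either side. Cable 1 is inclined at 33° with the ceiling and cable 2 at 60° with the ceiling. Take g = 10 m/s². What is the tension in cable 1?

T_1 ≈ 701 N

Weight W = 140 × 10 = 1400 N acts straight down.
Horizontal: T_1 cos 33° = T_2 cos 60°  →  T_2 = 1.677 T_1.
Vertical: T_1 sin 33° + T_2 sin 60° = 1400.
Substituting the horizontal relation into the vertical equation gives 1.997 T_1 = 1400, so T_1 = 701 N.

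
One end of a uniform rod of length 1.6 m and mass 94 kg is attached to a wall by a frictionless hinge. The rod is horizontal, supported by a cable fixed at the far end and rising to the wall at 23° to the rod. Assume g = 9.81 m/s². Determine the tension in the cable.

Take torques about the hinge: T sin 23° · 1.6 = 94×9.81×0.8 = 737.71 N·m.
So T = 737.71 / (0.3907 × 1.6) = 1180 N.

T ≈ 1180 N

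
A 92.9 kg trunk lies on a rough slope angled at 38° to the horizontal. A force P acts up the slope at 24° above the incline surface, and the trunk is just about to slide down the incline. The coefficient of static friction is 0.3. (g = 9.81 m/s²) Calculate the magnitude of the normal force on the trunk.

N ≈ 541 N

On the verge of sliding down the incline, friction equals μN and acts up the slope.
Perpendicular: N + P sin 24° = W cos 38° = 718.2 N.
Along incline: P cos 24° + μN = W sin 38° with W sin 38° = 561.1 N.
Solving the pair for P and N: P = 436.7 N, N = 540.5 N (and f = μN = 162.2 N).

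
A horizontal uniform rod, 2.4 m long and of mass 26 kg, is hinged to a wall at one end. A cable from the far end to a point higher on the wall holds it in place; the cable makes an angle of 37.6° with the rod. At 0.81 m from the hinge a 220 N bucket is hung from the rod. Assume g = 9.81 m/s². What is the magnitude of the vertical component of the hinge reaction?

|H_y| ≈ 273 N

Take torques about the hinge: T sin 37.6° · 2.4 = 26×9.81×1.2 + 220×0.81 = 484.27 N·m.
So T = 484.27 / (0.6101 × 2.4) = 330.71 N.
ΣF_y = 0: H_y = (26×9.81 + 220) − T sin 37.6° = 475.06 − 201.78 = 273.28 N.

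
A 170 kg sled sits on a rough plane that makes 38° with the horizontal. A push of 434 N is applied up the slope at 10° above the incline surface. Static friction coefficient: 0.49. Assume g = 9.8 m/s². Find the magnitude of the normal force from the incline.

Axes along / perpendicular to the incline. W sin 38° = 1026 N down-slope; W cos 38° = 1313 N into the surface.
Perpendicular: N = W cos 38° − P sin 10° = 1313 − 75.36 = 1237 N.
Along incline: P cos 10° + f = W sin 38° (friction acts up-slope) → f = 1026 − 427.4 = 598.3 N.
|f| = 598.3 N ≤ μN = 606.4 N, so the sled is indeed static.

N ≈ 1240 N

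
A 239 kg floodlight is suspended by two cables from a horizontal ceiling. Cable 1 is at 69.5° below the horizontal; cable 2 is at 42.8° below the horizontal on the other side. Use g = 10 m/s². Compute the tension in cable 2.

Weight W = 239 × 10 = 2390 N acts straight down.
Horizontal: T_1 cos 69.5° = T_2 cos 42.8°  →  T_1 = 2.095 T_2.
Vertical: T_1 sin 69.5° + T_2 sin 42.8° = 2390.
Substituting the horizontal relation into the vertical equation gives 2.642 T_2 = 2390, so T_2 = 904.7 N.

T_2 ≈ 905 N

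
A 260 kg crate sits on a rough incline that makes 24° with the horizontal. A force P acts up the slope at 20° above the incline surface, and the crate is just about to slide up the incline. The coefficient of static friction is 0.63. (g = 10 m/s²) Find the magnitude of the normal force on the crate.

On the verge of sliding up the incline, friction equals μN and acts down the slope.
Perpendicular: N + P sin 20° = W cos 24° = 2375 N.
Along incline: P cos 20° = W sin 24° + μN  with W sin 24° = 1058 N.
Solving the pair for P and N: P = 2211 N, N = 1619 N (and f = μN = 1020 N).

N ≈ 1620 N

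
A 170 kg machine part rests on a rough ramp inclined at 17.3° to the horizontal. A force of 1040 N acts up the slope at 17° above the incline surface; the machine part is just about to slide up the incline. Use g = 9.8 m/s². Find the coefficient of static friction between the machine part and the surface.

μ ≈ 0.388

On the verge of sliding up the incline, friction is at its maximum μN and acts down the slope.
Perpendicular to incline: N = W cos 17.3° − P sin 17° = 1591 − 304.1 = 1287 N.
Along incline: P cos 17° − μN = W sin 17.3° → μ = −(W sin 17.3° − P cos 17°) / N = 0.388.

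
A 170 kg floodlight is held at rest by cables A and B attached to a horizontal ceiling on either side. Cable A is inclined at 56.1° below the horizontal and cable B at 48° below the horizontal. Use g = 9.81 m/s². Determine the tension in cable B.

T_B ≈ 959 N

Weight W = 170 × 9.81 = 1668 N acts straight down.
Horizontal: T_A cos 56.1° = T_B cos 48°  →  T_A = 1.2 T_B.
Vertical: T_A sin 56.1° + T_B sin 48° = 1668.
Substituting the horizontal relation into the vertical equation gives 1.739 T_B = 1668, so T_B = 959 N.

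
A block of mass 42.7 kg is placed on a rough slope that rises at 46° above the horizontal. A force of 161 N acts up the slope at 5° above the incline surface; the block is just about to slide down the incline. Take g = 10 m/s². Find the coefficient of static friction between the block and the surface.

On the verge of sliding down the incline, friction is at its maximum μN and acts up the slope.
Perpendicular to incline: N = W cos 46° − P sin 5° = 296.6 − 14.03 = 282.6 N.
Along incline: P cos 5° + μN = W sin 46° → μ = (W sin 46° − P cos 5°) / N = 0.5194.

μ ≈ 0.519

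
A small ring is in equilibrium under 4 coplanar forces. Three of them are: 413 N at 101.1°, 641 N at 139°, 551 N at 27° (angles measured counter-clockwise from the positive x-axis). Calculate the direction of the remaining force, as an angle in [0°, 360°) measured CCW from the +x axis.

θ ≈ 274°

Sum the known components: ΣF_x = -72.34 N, ΣF_y = 1076 N.
For equilibrium the remaining force must supply (−ΣF_x, −ΣF_y) = (72.34, -1076) N.
Magnitude = √((72.34)² + (-1076)²) = 1078 N; direction = atan2(-1076, 72.34) = 273.8°.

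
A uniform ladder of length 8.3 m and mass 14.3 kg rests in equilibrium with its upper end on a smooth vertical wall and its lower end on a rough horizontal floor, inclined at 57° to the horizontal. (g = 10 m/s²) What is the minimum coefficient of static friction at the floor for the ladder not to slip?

μ_min ≈ 0.325

ΣF_y = 0: N_floor = 14.3×10 = 143 N.
Torques about the foot: N_wall · 8.3 sin 57° = 14.3×10×4.15 cos 57° → N_wall = 46.433 N.
ΣF_x = 0: f_floor = N_wall = 46.433 N.
μ_min = f_floor / N_floor = 46.433 / 143 = 0.3247.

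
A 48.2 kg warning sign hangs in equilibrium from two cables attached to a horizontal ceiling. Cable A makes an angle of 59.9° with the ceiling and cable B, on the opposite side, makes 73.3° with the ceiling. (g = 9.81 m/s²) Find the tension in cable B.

T_B ≈ 325 N

Weight W = 48.2 × 9.81 = 472.8 N acts straight down.
Horizontal: T_A cos 59.9° = T_B cos 73.3°  →  T_A = 0.573 T_B.
Vertical: T_A sin 59.9° + T_B sin 73.3° = 472.8.
Substituting the horizontal relation into the vertical equation gives 1.454 T_B = 472.8, so T_B = 325.3 N.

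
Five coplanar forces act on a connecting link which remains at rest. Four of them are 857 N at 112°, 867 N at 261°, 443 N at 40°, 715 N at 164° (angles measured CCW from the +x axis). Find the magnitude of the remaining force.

Sum the known components: ΣF_x = -804.6 N, ΣF_y = 420.1 N.
For equilibrium the remaining force must supply (−ΣF_x, −ΣF_y) = (804.6, -420.1) N.
Magnitude = √((804.6)² + (-420.1)²) = 907.7 N; direction = atan2(-420.1, 804.6) = 332.4°.

F ≈ 908 N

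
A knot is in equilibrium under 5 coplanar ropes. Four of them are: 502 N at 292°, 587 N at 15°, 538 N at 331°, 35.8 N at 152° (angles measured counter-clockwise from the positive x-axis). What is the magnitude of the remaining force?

Sum the known components: ΣF_x = 1194 N, ΣF_y = -557.5 N.
For equilibrium the remaining force must supply (−ΣF_x, −ΣF_y) = (-1194, 557.5) N.
Magnitude = √((-1194)² + (557.5)²) = 1318 N; direction = atan2(557.5, -1194) = 155.0°.

F ≈ 1320 N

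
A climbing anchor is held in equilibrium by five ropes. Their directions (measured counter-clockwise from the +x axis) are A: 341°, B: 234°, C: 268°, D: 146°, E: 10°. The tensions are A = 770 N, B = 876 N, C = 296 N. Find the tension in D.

Resolve: ΣF_x = 770 cos 341° + 876 cos 234° + 296 cos 268° + T_D cos 146° + T_E cos 10° = 0.
        ΣF_y = 770 sin 341° + 876 sin 234° + 296 sin 268° + T_D sin 146° + T_E sin 10° = 0.
The known terms sum to (202.8, -1255) N, so -0.8290 T_D + 0.9848 T_E = -202.8 and 0.5592 T_D + 0.1736 T_E = 1255.
Solving simultaneously: T_D = 1830 N, T_E = 1335 N.

T_D ≈ 1830 N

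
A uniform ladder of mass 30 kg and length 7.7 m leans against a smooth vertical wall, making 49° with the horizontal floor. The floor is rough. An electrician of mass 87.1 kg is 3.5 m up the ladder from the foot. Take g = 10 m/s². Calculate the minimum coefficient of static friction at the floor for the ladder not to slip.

ΣF_y = 0: N_floor = 30×10 + 87.1×10 = 1171 N.
Torques about the foot: N_wall · 7.7 sin 49° = 30×10×3.85 cos 49° + 87.1×10×3.5 cos 49° → N_wall = 474.55 N.
ΣF_x = 0: f_floor = N_wall = 474.55 N.
μ_min = f_floor / N_floor = 474.55 / 1171 = 0.4053.

μ_min ≈ 0.405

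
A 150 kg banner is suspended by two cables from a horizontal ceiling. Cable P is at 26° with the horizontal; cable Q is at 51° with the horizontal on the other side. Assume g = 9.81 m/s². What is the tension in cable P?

Weight W = 150 × 9.81 = 1472 N acts straight down.
Horizontal: T_P cos 26° = T_Q cos 51°  →  T_Q = 1.428 T_P.
Vertical: T_P sin 26° + T_Q sin 51° = 1472.
Substituting the horizontal relation into the vertical equation gives 1.548 T_P = 1472, so T_P = 950.4 N.

T_P ≈ 950 N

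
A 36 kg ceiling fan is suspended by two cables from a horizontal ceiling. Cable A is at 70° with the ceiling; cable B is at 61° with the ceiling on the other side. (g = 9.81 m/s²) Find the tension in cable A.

Weight W = 36 × 9.81 = 353.2 N acts straight down.
Horizontal: T_A cos 70° = T_B cos 61°  →  T_B = 0.7055 T_A.
Vertical: T_A sin 70° + T_B sin 61° = 353.2.
Substituting the horizontal relation into the vertical equation gives 1.557 T_A = 353.2, so T_A = 226.9 N.

T_A ≈ 227 N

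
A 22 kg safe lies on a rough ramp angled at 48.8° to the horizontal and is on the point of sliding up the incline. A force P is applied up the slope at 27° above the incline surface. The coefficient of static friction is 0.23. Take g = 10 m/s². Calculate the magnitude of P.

P ≈ 200 N

On the verge of sliding up the incline, friction equals μN and acts down the slope.
Perpendicular: N + P sin 27° = W cos 48.8° = 144.9 N.
Along incline: P cos 27° = W sin 48.8° + μN  with W sin 48.8° = 165.5 N.
Solving the pair for P and N: P = 199.8 N, N = 54.22 N (and f = μN = 12.47 N).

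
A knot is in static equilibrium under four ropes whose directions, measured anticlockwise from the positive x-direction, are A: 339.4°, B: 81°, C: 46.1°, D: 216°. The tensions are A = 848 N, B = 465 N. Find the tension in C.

T_C ≈ 2160 N

Resolve: ΣF_x = 848 cos 339.4° + 465 cos 81° + T_C cos 46.1° + T_D cos 216° = 0.
        ΣF_y = 848 sin 339.4° + 465 sin 81° + T_C sin 46.1° + T_D sin 216° = 0.
The known terms sum to (866.5, 160.9) N, so 0.6934 T_C − 0.8090 T_D = -866.5 and 0.7206 T_C − 0.5878 T_D = -160.9.
Solving simultaneously: T_C = 2162 N, T_D = 2924 N.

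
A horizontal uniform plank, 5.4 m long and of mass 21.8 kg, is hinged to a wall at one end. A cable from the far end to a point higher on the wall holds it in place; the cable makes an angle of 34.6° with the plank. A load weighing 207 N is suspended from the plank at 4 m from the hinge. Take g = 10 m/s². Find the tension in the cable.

Take torques about the hinge: T sin 34.6° · 5.4 = 21.8×10×2.7 + 207×4 = 1416.6 N·m.
So T = 1416.6 / (0.5678 × 5.4) = 461.98 N.

T ≈ 462 N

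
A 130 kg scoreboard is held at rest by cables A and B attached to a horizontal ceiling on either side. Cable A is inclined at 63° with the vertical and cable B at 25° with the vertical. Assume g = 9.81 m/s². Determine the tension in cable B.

T_B ≈ 1140 N

Angles from the horizontal: cable A is 90° − 63° = 27°, cable B is 90° − 25° = 65°.
Weight W = 130 × 9.81 = 1275 N acts straight down.
Horizontal: T_A cos 27° = T_B cos 65°  →  T_A = 0.4743 T_B.
Vertical: T_A sin 27° + T_B sin 65° = 1275.
Substituting the horizontal relation into the vertical equation gives 1.122 T_B = 1275, so T_B = 1137 N.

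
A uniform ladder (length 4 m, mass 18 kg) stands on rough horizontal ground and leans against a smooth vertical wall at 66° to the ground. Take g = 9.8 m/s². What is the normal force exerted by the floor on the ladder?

N_floor ≈ 176 N

ΣF_y = 0: N_floor = 18×9.8 = 176.4 N.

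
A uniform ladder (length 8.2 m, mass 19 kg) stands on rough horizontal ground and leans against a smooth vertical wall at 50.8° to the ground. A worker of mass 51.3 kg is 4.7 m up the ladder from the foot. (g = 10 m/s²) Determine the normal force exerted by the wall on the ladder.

Torques about the foot: N_wall · 8.2 sin 50.8° = 19×10×4.1 cos 50.8° + 51.3×10×4.7 cos 50.8° → N_wall = 317.29 N.

N_wall ≈ 317 N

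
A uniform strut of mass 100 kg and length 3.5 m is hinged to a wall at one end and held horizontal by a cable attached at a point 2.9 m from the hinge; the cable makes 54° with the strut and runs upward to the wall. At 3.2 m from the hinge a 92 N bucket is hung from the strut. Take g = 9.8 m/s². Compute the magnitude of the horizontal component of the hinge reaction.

H_x ≈ 503 N

Take torques about the hinge: T sin 54° · 2.9 = 100×9.8×1.75 + 92×3.2 = 2009.4 N·m.
So T = 2009.4 / (0.8090 × 2.9) = 856.47 N.
ΣF_x = 0: H_x = T cos 54° = 503.42 N.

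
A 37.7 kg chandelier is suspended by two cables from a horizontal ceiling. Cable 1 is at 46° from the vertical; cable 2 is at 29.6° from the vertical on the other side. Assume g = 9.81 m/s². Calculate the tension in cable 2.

T_2 ≈ 275 N

Angles from the horizontal: cable 1 is 90° − 46° = 44°, cable 2 is 90° − 29.6° = 60.4°.
Weight W = 37.7 × 9.81 = 369.8 N acts straight down.
Horizontal: T_1 cos 44° = T_2 cos 60.4°  →  T_1 = 0.6867 T_2.
Vertical: T_1 sin 44° + T_2 sin 60.4° = 369.8.
Substituting the horizontal relation into the vertical equation gives 1.346 T_2 = 369.8, so T_2 = 274.7 N.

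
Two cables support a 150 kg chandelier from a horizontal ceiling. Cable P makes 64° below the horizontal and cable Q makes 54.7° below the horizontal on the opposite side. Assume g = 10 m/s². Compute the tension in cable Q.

Weight W = 150 × 10 = 1500 N acts straight down.
Horizontal: T_P cos 64° = T_Q cos 54.7°  →  T_P = 1.318 T_Q.
Vertical: T_P sin 64° + T_Q sin 54.7° = 1500.
Substituting the horizontal relation into the vertical equation gives 2.001 T_Q = 1500, so T_Q = 749.7 N.

T_Q ≈ 750 N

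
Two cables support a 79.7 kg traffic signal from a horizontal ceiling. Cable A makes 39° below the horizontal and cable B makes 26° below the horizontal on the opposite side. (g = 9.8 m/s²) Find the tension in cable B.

T_B ≈ 670 N

Weight W = 79.7 × 9.8 = 781.1 N acts straight down.
Horizontal: T_A cos 39° = T_B cos 26°  →  T_A = 1.157 T_B.
Vertical: T_A sin 39° + T_B sin 26° = 781.1.
Substituting the horizontal relation into the vertical equation gives 1.166 T_B = 781.1, so T_B = 669.7 N.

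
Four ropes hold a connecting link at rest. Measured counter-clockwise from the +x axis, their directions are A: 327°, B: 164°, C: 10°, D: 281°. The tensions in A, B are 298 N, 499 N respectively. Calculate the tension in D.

Resolve: ΣF_x = 298 cos 327° + 499 cos 164° + T_C cos 10° + T_D cos 281° = 0.
        ΣF_y = 298 sin 327° + 499 sin 164° + T_C sin 10° + T_D sin 281° = 0.
The known terms sum to (-229.7, -24.76) N, so 0.9848 T_C + 0.1908 T_D = 229.7 and 0.1736 T_C − 0.9816 T_D = 24.76.
Solving simultaneously: T_C = 230.3 N, T_D = 15.51 N.

T_D ≈ 15.5 N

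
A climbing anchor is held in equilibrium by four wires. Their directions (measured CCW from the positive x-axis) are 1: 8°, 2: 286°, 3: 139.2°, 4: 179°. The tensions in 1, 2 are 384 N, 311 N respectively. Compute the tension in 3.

Resolve: ΣF_x = 384 cos 8° + 311 cos 286° + T_3 cos 139.2° + T_4 cos 179° = 0.
        ΣF_y = 384 sin 8° + 311 sin 286° + T_3 sin 139.2° + T_4 sin 179° = 0.
The known terms sum to (466, -245.5) N, so -0.7570 T_3 − 0.9998 T_4 = -466 and 0.6534 T_3 + 0.0175 T_4 = 245.5.
Solving simultaneously: T_3 = 370.8 N, T_4 = 185.3 N.

T_3 ≈ 371 N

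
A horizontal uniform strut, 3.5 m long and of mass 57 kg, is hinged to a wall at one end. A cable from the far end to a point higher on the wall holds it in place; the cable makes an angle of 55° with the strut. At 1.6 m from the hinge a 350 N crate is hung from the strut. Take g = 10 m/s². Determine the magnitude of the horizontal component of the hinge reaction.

H_x ≈ 312 N

Take torques about the hinge: T sin 55° · 3.5 = 57×10×1.75 + 350×1.6 = 1557.5 N·m.
So T = 1557.5 / (0.8192 × 3.5) = 543.24 N.
ΣF_x = 0: H_x = T cos 55° = 311.59 N.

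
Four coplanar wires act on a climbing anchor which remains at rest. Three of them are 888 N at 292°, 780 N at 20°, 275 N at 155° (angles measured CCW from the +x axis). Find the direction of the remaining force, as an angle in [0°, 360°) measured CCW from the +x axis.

Sum the known components: ΣF_x = 816.4 N, ΣF_y = -440.3 N.
For equilibrium the remaining force must supply (−ΣF_x, −ΣF_y) = (-816.4, 440.3) N.
Magnitude = √((-816.4)² + (440.3)²) = 927.6 N; direction = atan2(440.3, -816.4) = 151.7°.

θ ≈ 152°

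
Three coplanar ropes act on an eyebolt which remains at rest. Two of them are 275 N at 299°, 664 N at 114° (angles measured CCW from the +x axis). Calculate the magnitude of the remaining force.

Sum the known components: ΣF_x = -136.8 N, ΣF_y = 366.1 N.
For equilibrium the remaining force must supply (−ΣF_x, −ΣF_y) = (136.8, -366.1) N.
Magnitude = √((136.8)² + (-366.1)²) = 390.8 N; direction = atan2(-366.1, 136.8) = 290.5°.

F ≈ 391 N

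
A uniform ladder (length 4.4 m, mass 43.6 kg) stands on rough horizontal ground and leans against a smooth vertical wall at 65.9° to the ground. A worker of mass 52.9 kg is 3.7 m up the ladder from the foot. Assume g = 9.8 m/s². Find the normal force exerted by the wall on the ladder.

Torques about the foot: N_wall · 4.4 sin 65.9° = 43.6×9.8×2.2 cos 65.9° + 52.9×9.8×3.7 cos 65.9° → N_wall = 290.57 N.

N_wall ≈ 291 N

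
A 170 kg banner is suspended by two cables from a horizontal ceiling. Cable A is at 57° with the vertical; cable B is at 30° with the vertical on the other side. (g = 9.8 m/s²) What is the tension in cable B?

Angles from the horizontal: cable A is 90° − 57° = 33°, cable B is 90° − 30° = 60°.
Weight W = 170 × 9.8 = 1666 N acts straight down.
Horizontal: T_A cos 33° = T_B cos 60°  →  T_A = 0.5962 T_B.
Vertical: T_A sin 33° + T_B sin 60° = 1666.
Substituting the horizontal relation into the vertical equation gives 1.191 T_B = 1666, so T_B = 1399 N.

T_B ≈ 1400 N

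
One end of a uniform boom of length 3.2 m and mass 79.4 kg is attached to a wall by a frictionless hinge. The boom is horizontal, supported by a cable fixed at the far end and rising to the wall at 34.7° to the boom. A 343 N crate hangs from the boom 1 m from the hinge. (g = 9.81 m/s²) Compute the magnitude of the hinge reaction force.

Take torques about the hinge: T sin 34.7° · 3.2 = 79.4×9.81×1.6 + 343×1 = 1589.3 N·m.
So T = 1589.3 / (0.5693 × 3.2) = 872.41 N.
ΣF_x = 0: H_x = T cos 34.7° = 717.25 N.
ΣF_y = 0: H_y = (79.4×9.81 + 343) − T sin 34.7° = 1121.9 − 496.64 = 625.27 N.
|H| = √(H_x² + H_y²) = √((717.25)² + (625.27)²) = 951.53 N.

|H| ≈ 952 N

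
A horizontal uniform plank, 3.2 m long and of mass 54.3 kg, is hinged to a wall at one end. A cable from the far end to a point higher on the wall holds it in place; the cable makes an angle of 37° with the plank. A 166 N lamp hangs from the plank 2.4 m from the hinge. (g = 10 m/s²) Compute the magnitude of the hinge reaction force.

|H| ≈ 612 N

Take torques about the hinge: T sin 37° · 3.2 = 54.3×10×1.6 + 166×2.4 = 1267.2 N·m.
So T = 1267.2 / (0.6018 × 3.2) = 658.01 N.
ΣF_x = 0: H_x = T cos 37° = 525.51 N.
ΣF_y = 0: H_y = (54.3×10 + 166) − T sin 37° = 709 − 396 = 313 N.
|H| = √(H_x² + H_y²) = √((525.51)² + (313)²) = 611.66 N.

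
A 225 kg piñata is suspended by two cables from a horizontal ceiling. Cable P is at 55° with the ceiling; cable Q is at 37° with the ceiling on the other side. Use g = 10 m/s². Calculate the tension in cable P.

Weight W = 225 × 10 = 2250 N acts straight down.
Horizontal: T_P cos 55° = T_Q cos 37°  →  T_Q = 0.7182 T_P.
Vertical: T_P sin 55° + T_Q sin 37° = 2250.
Substituting the horizontal relation into the vertical equation gives 1.251 T_P = 2250, so T_P = 1798 N.

T_P ≈ 1800 N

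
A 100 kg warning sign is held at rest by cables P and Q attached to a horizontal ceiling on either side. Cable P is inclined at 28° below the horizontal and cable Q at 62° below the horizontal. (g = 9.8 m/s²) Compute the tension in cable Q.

Weight W = 100 × 9.8 = 980 N acts straight down.
Horizontal: T_P cos 28° = T_Q cos 62°  →  T_P = 0.5317 T_Q.
Vertical: T_P sin 28° + T_Q sin 62° = 980.
Substituting the horizontal relation into the vertical equation gives 1.133 T_Q = 980, so T_Q = 865.3 N.

T_Q ≈ 865 N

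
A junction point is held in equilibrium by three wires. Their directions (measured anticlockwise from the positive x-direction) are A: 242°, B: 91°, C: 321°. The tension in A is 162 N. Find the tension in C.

T_C ≈ 103 N

Resolve: ΣF_x = 162 cos 242° + T_B cos 91° + T_C cos 321° = 0.
        ΣF_y = 162 sin 242° + T_B sin 91° + T_C sin 321° = 0.
The known terms sum to (-76.05, -143) N, so -0.0175 T_B + 0.7771 T_C = 76.05 and 0.9998 T_B − 0.6293 T_C = 143.
Solving simultaneously: T_B = 207.6 N, T_C = 102.5 N.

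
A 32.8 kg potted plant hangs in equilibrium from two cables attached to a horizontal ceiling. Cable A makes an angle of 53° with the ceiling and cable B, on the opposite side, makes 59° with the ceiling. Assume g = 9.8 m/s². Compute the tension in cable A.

Weight W = 32.8 × 9.8 = 321.4 N acts straight down.
Horizontal: T_A cos 53° = T_B cos 59°  →  T_B = 1.168 T_A.
Vertical: T_A sin 53° + T_B sin 59° = 321.4.
Substituting the horizontal relation into the vertical equation gives 1.8 T_A = 321.4, so T_A = 178.6 N.

T_A ≈ 179 N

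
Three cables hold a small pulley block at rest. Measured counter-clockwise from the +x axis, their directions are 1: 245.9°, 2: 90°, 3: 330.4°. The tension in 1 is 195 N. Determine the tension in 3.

T_3 ≈ 91.6 N

Resolve: ΣF_x = 195 cos 245.9° + T_2 cos 90° + T_3 cos 330.4° = 0.
        ΣF_y = 195 sin 245.9° + T_2 sin 90° + T_3 sin 330.4° = 0.
The known terms sum to (-79.62, -178) N, so 0.0000 T_2 + 0.8695 T_3 = 79.62 and 1.0000 T_2 − 0.4939 T_3 = 178.
Solving simultaneously: T_2 = 223.2 N, T_3 = 91.58 N.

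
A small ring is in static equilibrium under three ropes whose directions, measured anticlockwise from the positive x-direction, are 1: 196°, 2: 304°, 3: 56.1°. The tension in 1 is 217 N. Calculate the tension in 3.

Resolve: ΣF_x = 217 cos 196° + T_2 cos 304° + T_3 cos 56.1° = 0.
        ΣF_y = 217 sin 196° + T_2 sin 304° + T_3 sin 56.1° = 0.
The known terms sum to (-208.6, -59.81) N, so 0.5592 T_2 + 0.5577 T_3 = 208.6 and -0.8290 T_2 + 0.8300 T_3 = 59.81.
Solving simultaneously: T_2 = 150.9 N, T_3 = 222.7 N.

T_3 ≈ 223 N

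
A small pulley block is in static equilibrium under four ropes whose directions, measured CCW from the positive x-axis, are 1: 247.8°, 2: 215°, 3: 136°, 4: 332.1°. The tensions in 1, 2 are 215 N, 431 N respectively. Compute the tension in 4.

Resolve: ΣF_x = 215 cos 247.8° + 431 cos 215° + T_3 cos 136° + T_4 cos 332.1° = 0.
        ΣF_y = 215 sin 247.8° + 431 sin 215° + T_3 sin 136° + T_4 sin 332.1° = 0.
The known terms sum to (-434.3, -446.3) N, so -0.7193 T_3 + 0.8838 T_4 = 434.3 and 0.6947 T_3 − 0.4679 T_4 = 446.3.
Solving simultaneously: T_3 = 2155 N, T_4 = 2245 N.

T_4 ≈ 2250 N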